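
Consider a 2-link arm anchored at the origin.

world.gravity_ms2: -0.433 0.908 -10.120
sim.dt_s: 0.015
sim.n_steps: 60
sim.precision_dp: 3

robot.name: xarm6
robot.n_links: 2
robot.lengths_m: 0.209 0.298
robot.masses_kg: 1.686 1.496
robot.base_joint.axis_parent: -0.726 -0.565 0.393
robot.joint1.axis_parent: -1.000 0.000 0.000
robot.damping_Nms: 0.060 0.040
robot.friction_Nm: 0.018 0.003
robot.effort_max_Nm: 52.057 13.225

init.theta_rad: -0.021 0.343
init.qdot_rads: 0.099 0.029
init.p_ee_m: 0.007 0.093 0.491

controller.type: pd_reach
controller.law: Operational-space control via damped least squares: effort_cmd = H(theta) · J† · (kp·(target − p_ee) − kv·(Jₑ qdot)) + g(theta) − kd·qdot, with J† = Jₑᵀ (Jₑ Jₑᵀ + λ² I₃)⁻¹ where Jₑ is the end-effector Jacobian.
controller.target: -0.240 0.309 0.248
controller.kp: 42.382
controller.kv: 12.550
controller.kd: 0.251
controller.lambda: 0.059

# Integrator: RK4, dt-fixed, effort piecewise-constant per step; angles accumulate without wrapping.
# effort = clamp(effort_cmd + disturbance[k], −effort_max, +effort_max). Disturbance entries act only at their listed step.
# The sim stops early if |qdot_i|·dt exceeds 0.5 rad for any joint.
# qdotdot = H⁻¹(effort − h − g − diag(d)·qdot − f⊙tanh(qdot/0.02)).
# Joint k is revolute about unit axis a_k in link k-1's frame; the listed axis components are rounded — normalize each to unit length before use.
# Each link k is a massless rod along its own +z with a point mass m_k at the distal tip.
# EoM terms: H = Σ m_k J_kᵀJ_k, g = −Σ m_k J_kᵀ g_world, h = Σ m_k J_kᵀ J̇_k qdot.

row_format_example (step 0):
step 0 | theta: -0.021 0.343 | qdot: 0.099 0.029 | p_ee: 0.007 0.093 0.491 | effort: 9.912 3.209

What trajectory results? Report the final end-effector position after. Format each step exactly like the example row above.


step 1 | theta: -0.017 0.344 | qdot: 0.497 0.119 | p_ee: 0.005 0.095 0.491 | effort: 7.527 2.206
step 2 | theta: -0.007 0.346 | qdot: 0.815 0.196 | p_ee: 0.002 0.099 0.490 | effort: 5.480 1.343
step 3 | theta: 0.007 0.350 | qdot: 1.065 0.263 | p_ee: -0.002 0.105 0.488 | effort: 3.715 0.598
step 4 | theta: 0.025 0.354 | qdot: 1.260 0.319 | p_ee: -0.008 0.112 0.486 | effort: 2.189 -0.047
step 5 | theta: 0.045 0.359 | qdot: 1.408 0.367 | p_ee: -0.014 0.121 0.484 | effort: 0.862 -0.608
step 6 | theta: 0.067 0.365 | qdot: 1.519 0.407 | p_ee: -0.021 0.130 0.481 | effort: -0.296 -1.098
step 7 | theta: 0.090 0.372 | qdot: 1.598 0.439 | p_ee: -0.029 0.139 0.478 | effort: -1.311 -1.528
step 8 | theta: 0.115 0.378 | qdot: 1.652 0.464 | p_ee: -0.037 0.149 0.474 | effort: -2.204 -1.906
step 9 | theta: 0.140 0.385 | qdot: 1.684 0.483 | p_ee: -0.045 0.159 0.470 | effort: -2.992 -2.240
step 10 | theta: 0.165 0.393 | qdot: 1.698 0.496 | p_ee: -0.053 0.169 0.465 | effort: -3.690 -2.534
step 11 | theta: 0.190 0.400 | qdot: 1.698 0.504 | p_ee: -0.062 0.179 0.460 | effort: -4.308 -2.794
step 12 | theta: 0.216 0.408 | qdot: 1.686 0.507 | p_ee: -0.070 0.189 0.454 | effort: -4.857 -3.024
step 13 | theta: 0.241 0.415 | qdot: 1.665 0.506 | p_ee: -0.079 0.198 0.448 | effort: -5.345 -3.227
step 14 | theta: 0.266 0.423 | qdot: 1.635 0.501 | p_ee: -0.087 0.207 0.442 | effort: -5.779 -3.406
step 15 | theta: 0.290 0.430 | qdot: 1.600 0.492 | p_ee: -0.095 0.216 0.436 | effort: -6.163 -3.563
step 16 | theta: 0.313 0.438 | qdot: 1.559 0.482 | p_ee: -0.103 0.224 0.430 | effort: -6.505 -3.702
step 17 | theta: 0.337 0.445 | qdot: 1.515 0.469 | p_ee: -0.110 0.232 0.423 | effort: -6.807 -3.823
step 18 | theta: 0.359 0.452 | qdot: 1.467 0.454 | p_ee: -0.118 0.239 0.416 | effort: -7.074 -3.928
step 19 | theta: 0.381 0.459 | qdot: 1.418 0.437 | p_ee: -0.125 0.246 0.410 | effort: -7.309 -4.019
step 20 | theta: 0.401 0.465 | qdot: 1.366 0.420 | p_ee: -0.132 0.253 0.403 | effort: -7.516 -4.098
step 21 | theta: 0.421 0.471 | qdot: 1.314 0.402 | p_ee: -0.138 0.259 0.397 | effort: -7.697 -4.165
step 22 | theta: 0.441 0.477 | qdot: 1.261 0.383 | p_ee: -0.145 0.265 0.390 | effort: -7.854 -4.222
step 23 | theta: 0.459 0.483 | qdot: 1.208 0.364 | p_ee: -0.151 0.270 0.384 | effort: -7.991 -4.269
step 24 | theta: 0.477 0.488 | qdot: 1.156 0.346 | p_ee: -0.156 0.275 0.378 | effort: -8.109 -4.309
step 25 | theta: 0.494 0.493 | qdot: 1.104 0.327 | p_ee: -0.162 0.279 0.372 | effort: -8.210 -4.341
step 26 | theta: 0.510 0.498 | qdot: 1.052 0.309 | p_ee: -0.167 0.283 0.366 | effort: -8.297 -4.367
step 27 | theta: 0.526 0.502 | qdot: 1.002 0.291 | p_ee: -0.172 0.287 0.360 | effort: -8.370 -4.388
step 28 | theta: 0.540 0.506 | qdot: 0.953 0.273 | p_ee: -0.176 0.291 0.355 | effort: -8.431 -4.403
step 29 | theta: 0.554 0.510 | qdot: 0.905 0.256 | p_ee: -0.181 0.294 0.349 | effort: -8.482 -4.414
step 30 | theta: 0.567 0.514 | qdot: 0.859 0.240 | p_ee: -0.185 0.297 0.344 | effort: -8.523 -4.422
step 31 | theta: 0.580 0.518 | qdot: 0.814 0.224 | p_ee: -0.188 0.300 0.339 | effort: -8.557 -4.426
step 32 | theta: 0.592 0.521 | qdot: 0.771 0.209 | p_ee: -0.192 0.303 0.335 | effort: -8.583 -4.428
step 33 | theta: 0.603 0.524 | qdot: 0.729 0.195 | p_ee: -0.196 0.305 0.330 | effort: -8.604 -4.427
step 34 | theta: 0.614 0.527 | qdot: 0.689 0.182 | p_ee: -0.199 0.307 0.326 | effort: -8.619 -4.425
step 35 | theta: 0.624 0.529 | qdot: 0.651 0.169 | p_ee: -0.202 0.309 0.322 | effort: -8.630 -4.420
step 36 | theta: 0.633 0.532 | qdot: 0.615 0.157 | p_ee: -0.205 0.311 0.318 | effort: -8.636 -4.415
step 37 | theta: 0.642 0.534 | qdot: 0.580 0.145 | p_ee: -0.207 0.313 0.314 | effort: -8.640 -4.408
step 38 | theta: 0.651 0.536 | qdot: 0.546 0.134 | p_ee: -0.210 0.314 0.311 | effort: -8.640 -4.401
step 39 | theta: 0.659 0.538 | qdot: 0.515 0.124 | p_ee: -0.212 0.316 0.308 | effort: -8.639 -4.393
step 40 | theta: 0.666 0.540 | qdot: 0.484 0.115 | p_ee: -0.214 0.317 0.305 | effort: -8.635 -4.385
step 41 | theta: 0.673 0.542 | qdot: 0.456 0.106 | p_ee: -0.216 0.318 0.302 | effort: -8.630 -4.376
step 42 | theta: 0.680 0.543 | qdot: 0.429 0.098 | p_ee: -0.218 0.320 0.299 | effort: -8.624 -4.367
step 43 | theta: 0.686 0.544 | qdot: 0.403 0.090 | p_ee: -0.220 0.321 0.296 | effort: -8.617 -4.358
step 44 | theta: 0.692 0.546 | qdot: 0.379 0.082 | p_ee: -0.222 0.321 0.294 | effort: -8.609 -4.349
step 45 | theta: 0.697 0.547 | qdot: 0.356 0.076 | p_ee: -0.223 0.322 0.292 | effort: -8.600 -4.340
step 46 | theta: 0.703 0.548 | qdot: 0.334 0.069 | p_ee: -0.225 0.323 0.290 | effort: -8.592 -4.331
step 47 | theta: 0.707 0.549 | qdot: 0.314 0.063 | p_ee: -0.226 0.324 0.288 | effort: -8.582 -4.322
step 48 | theta: 0.712 0.550 | qdot: 0.294 0.058 | p_ee: -0.227 0.325 0.286 | effort: -8.573 -4.313
step 49 | theta: 0.716 0.551 | qdot: 0.276 0.053 | p_ee: -0.229 0.325 0.284 | effort: -8.564 -4.305
step 50 | theta: 0.720 0.552 | qdot: 0.259 0.048 | p_ee: -0.230 0.326 0.282 | effort: -8.555 -4.297
step 51 | theta: 0.724 0.552 | qdot: 0.243 0.044 | p_ee: -0.231 0.326 0.281 | effort: -8.545 -4.289
step 52 | theta: 0.728 0.553 | qdot: 0.228 0.040 | p_ee: -0.232 0.327 0.279 | effort: -8.536 -4.282
step 53 | theta: 0.731 0.553 | qdot: 0.214 0.036 | p_ee: -0.233 0.327 0.278 | effort: -8.528 -4.275
step 54 | theta: 0.734 0.554 | qdot: 0.200 0.032 | p_ee: -0.234 0.328 0.277 | effort: -8.519 -4.268
step 55 | theta: 0.737 0.554 | qdot: 0.188 0.029 | p_ee: -0.234 0.328 0.275 | effort: -8.511 -4.261
step 56 | theta: 0.740 0.555 | qdot: 0.176 0.026 | p_ee: -0.235 0.328 0.274 | effort: -8.503 -4.255
step 57 | theta: 0.742 0.555 | qdot: 0.165 0.023 | p_ee: -0.236 0.329 0.273 | effort: -8.496 -4.249
step 58 | theta: 0.744 0.556 | qdot: 0.154 0.021 | p_ee: -0.237 0.329 0.272 | effort: -8.488 -4.244
step 59 | theta: 0.747 0.556 | qdot: 0.145 0.019 | p_ee: -0.237 0.329 0.271 | effort: -8.481 -4.239
step 60 | theta: 0.749 0.556 | qdot: 0.135 0.017 | p_ee: -0.238 0.330 0.271
final p_ee position (m): -0.238 0.330 0.271


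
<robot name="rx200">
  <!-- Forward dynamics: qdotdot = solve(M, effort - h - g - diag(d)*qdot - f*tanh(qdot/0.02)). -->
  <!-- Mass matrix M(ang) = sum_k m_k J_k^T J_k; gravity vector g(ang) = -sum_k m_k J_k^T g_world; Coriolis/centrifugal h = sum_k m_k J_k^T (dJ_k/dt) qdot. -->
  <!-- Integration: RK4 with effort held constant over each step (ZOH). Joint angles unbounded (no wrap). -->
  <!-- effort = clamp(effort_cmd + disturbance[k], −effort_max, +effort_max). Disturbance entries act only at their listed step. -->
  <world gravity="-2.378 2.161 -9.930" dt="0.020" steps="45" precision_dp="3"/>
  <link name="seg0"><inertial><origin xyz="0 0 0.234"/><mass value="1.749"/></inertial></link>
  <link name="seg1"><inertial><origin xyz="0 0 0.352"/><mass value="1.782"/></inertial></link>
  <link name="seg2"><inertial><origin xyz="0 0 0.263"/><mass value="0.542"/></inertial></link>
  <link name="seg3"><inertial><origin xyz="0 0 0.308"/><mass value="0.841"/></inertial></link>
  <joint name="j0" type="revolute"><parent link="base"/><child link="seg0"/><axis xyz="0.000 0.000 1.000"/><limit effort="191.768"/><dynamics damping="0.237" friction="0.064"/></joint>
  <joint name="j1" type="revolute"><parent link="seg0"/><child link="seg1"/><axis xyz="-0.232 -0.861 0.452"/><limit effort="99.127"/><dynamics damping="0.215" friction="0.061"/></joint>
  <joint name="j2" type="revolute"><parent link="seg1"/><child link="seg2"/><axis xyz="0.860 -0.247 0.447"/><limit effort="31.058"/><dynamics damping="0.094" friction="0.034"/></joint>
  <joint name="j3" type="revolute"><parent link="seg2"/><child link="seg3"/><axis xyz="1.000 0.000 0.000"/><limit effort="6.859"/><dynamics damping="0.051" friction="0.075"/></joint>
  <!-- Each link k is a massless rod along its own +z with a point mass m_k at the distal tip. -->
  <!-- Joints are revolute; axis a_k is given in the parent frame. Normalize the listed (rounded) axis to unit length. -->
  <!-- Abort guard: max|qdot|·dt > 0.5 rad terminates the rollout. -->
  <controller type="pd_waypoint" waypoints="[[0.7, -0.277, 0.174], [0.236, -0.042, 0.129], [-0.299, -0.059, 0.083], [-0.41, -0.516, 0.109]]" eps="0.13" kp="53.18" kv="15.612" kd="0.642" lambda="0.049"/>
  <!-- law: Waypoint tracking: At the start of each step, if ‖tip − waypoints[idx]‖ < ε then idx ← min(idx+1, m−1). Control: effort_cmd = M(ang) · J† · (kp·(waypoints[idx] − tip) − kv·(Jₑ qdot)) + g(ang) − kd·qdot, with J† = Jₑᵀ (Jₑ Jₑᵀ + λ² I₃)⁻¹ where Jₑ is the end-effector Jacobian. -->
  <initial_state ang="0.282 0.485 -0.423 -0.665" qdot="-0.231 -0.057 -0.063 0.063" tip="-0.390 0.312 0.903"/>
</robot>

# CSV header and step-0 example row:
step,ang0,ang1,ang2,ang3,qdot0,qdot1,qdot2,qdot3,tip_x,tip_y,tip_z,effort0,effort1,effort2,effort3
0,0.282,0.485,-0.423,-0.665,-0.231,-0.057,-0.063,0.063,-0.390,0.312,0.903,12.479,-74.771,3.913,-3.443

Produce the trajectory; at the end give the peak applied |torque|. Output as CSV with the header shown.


step,ang0,ang1,ang2,ang3,qdot0,qdot1,qdot2,qdot3,tip_x,tip_y,tip_z,effort0,effort1,effort2,effort3
1,0.341,0.449,-0.430,-0.728,6.386,-3.609,-0.783,-5.913,-0.378,0.309,0.897,2.523,-55.138,3.787,1.684
2,0.511,0.353,-0.451,-0.854,10.978,-6.107,-1.359,-6.533,-0.353,0.296,0.883,-6.414,-46.667,3.054,1.930
3,0.730,0.215,-0.430,-1.023,10.936,-7.707,3.410,-10.224,-0.323,0.277,0.866,-10.015,-34.722,-0.061,4.252
4,0.928,0.058,-0.325,-1.239,8.885,-7.953,6.971,-11.311,-0.287,0.257,0.850,-7.327,-13.850,-1.469,3.999
5,1.074,-0.092,-0.167,-1.459,5.875,-7.049,8.443,-10.450,-0.242,0.242,0.838,-3.057,5.482,-1.287,2.395
6,1.164,-0.220,0.001,-1.652,3.288,-5.813,8.209,-8.682,-0.192,0.236,0.826,-1.399,16.464,-0.001,0.796
7,1.208,-0.324,0.158,-1.810,1.301,-4.688,7.314,-7.135,-0.141,0.236,0.812,-2.199,20.736,1.532,0.033
8,1.218,-0.408,0.294,-1.942,-0.222,-3.773,6.313,-6.075,-0.093,0.238,0.796,-4.098,20.797,2.716,-0.001
9,1.200,-0.476,0.411,-2.056,-1.407,-3.072,5.436,-5.404,-0.048,0.239,0.778,-6.013,18.677,3.319,0.355
10,1.162,-0.532,0.512,-2.159,-2.376,-2.569,4.698,-4.937,-0.006,0.237,0.757,-7.381,15.839,3.412,0.812
11,1.106,-0.580,0.599,-2.254,-3.165,-2.255,4.062,-4.540,0.033,0.231,0.735,-8.089,13.023,3.148,1.217
12,1.036,-0.624,0.674,-2.340,-3.778,-2.115,3.469,-4.133,0.071,0.222,0.713,-8.184,10.571,2.689,1.512
13,0.956,-0.666,0.737,-2.418,-4.207,-2.131,2.872,-3.680,0.107,0.210,0.690,-7.750,8.600,2.156,1.694
14,0.869,-0.710,0.788,-2.486,-4.433,-2.275,2.256,-3.173,0.143,0.195,0.667,-6.866,7.122,1.634,1.786
15,0.780,-0.758,0.827,-2.544,-4.443,-2.513,1.643,-2.620,0.177,0.178,0.644,-5.640,6.126,1.171,1.822
16,0.693,-0.811,0.854,-2.591,-4.248,-2.805,1.083,-2.040,0.210,0.158,0.622,-4.236,5.606,0.794,1.830
17,0.612,-0.871,0.871,-2.626,-3.887,-3.109,0.622,-1.456,0.242,0.136,0.599,-2.854,5.563,0.512,1.830
18,0.539,-0.936,0.880,-2.649,-3.419,-3.389,0.283,-0.887,0.272,0.113,0.577,-1.658,5.978,0.320,1.826
19,0.475,-1.006,0.883,-2.662,-2.909,-3.615,0.061,-0.352,0.301,0.090,0.555,-0.724,6.792,0.205,1.816
20,0.422,-1.080,0.884,-2.664,-2.402,-3.769,-0.041,0.124,0.327,0.066,0.533,-0.018,7.884,0.130,1.808
21,0.379,-1.156,0.883,-2.658,-1.931,-3.843,-0.047,0.508,0.352,0.043,0.511,0.536,9.126,0.082,1.840
22,0.345,-1.233,0.882,-2.644,-1.526,-3.838,-0.056,0.857,0.375,0.021,0.489,0.970,10.436,0.093,1.815
23,0.318,-1.309,0.881,-2.624,-1.184,-3.757,-0.056,1.150,0.396,-0.001,0.468,1.360,11.671,0.135,1.760
24,0.297,-1.382,0.880,-2.599,-0.899,-3.610,-0.049,1.380,0.416,-0.022,0.446,1.726,12.739,0.193,1.689
25,0.282,-1.453,0.879,-2.569,-0.663,-3.413,-0.040,1.546,0.434,-0.042,0.425,2.057,13.588,0.266,1.615
26,0.270,-1.519,0.879,-2.537,-0.469,-3.181,-0.032,1.655,0.451,-0.061,0.405,2.327,14.198,0.353,1.544
27,0.263,-1.580,0.878,-2.504,-0.309,-2.929,-0.028,1.714,0.465,-0.079,0.386,2.514,14.578,0.451,1.482
28,0.258,-1.636,0.878,-2.469,-0.178,-2.670,-0.025,1.733,0.479,-0.095,0.368,2.608,14.750,0.558,1.430
29,0.256,-1.686,0.877,-2.435,-0.070,-2.414,-0.023,1.721,0.491,-0.111,0.350,2.607,14.750,0.671,1.390
30,0.255,-1.732,0.877,-2.401,0.016,-2.168,-0.027,1.688,0.502,-0.125,0.334,2.527,14.618,0.789,1.360
31,0.256,-1.773,0.877,-2.367,0.081,-1.935,-0.036,1.640,0.511,-0.137,0.320,2.403,14.391,0.905,1.338
32,0.258,-1.810,0.876,-2.335,0.135,-1.723,-0.037,1.582,0.520,-0.149,0.306,2.225,14.100,1.014,1.323
33,0.261,-1.842,0.876,-2.304,0.179,-1.531,-0.037,1.521,0.528,-0.159,0.294,2.006,13.775,1.120,1.311
34,0.265,-1.871,0.875,-2.274,0.214,-1.359,-0.037,1.458,0.536,-0.168,0.283,1.762,13.436,1.222,1.303
35,0.270,-1.897,0.874,-2.246,0.242,-1.206,-0.038,1.397,0.543,-0.177,0.273,1.509,13.100,1.321,1.296
36,0.275,-1.920,0.874,-2.218,0.263,-1.071,-0.038,1.337,0.549,-0.184,0.264,1.257,12.776,1.414,1.291
37,0.281,-1.940,0.873,-2.192,0.278,-0.952,-0.038,1.280,0.555,-0.190,0.256,1.015,12.473,1.502,1.287
38,0.286,-1.958,0.872,-2.167,0.289,-0.847,-0.038,1.225,0.561,-0.196,0.249,0.786,12.193,1.583,1.284
39,0.292,-1.974,0.872,-2.143,0.296,-0.756,-0.038,1.174,0.566,-0.201,0.243,0.576,11.940,1.659,1.281
40,0.298,-1.988,0.871,-2.120,0.299,-0.675,-0.038,1.124,0.571,-0.206,0.237,0.385,11.713,1.729,1.279
41,0.304,-2.001,0.870,-2.098,0.300,-0.605,-0.037,1.078,0.577,-0.210,0.232,0.212,11.511,1.793,1.277
42,0.310,-2.013,0.869,-2.077,0.299,-0.544,-0.037,1.033,0.581,-0.214,0.227,0.059,11.332,1.852,1.276
43,0.316,-2.023,0.869,-2.057,0.295,-0.489,-0.036,0.991,0.586,-0.217,0.223,-0.077,11.176,1.907,1.275
44,0.322,-2.032,0.868,-2.038,0.291,-0.442,-0.035,0.951,0.590,-0.220,0.220,-0.196,11.039,1.956,1.274
45,0.328,-2.041,0.867,-2.019,0.285,-0.400,-0.034,0.912,0.595,-0.223,0.216,,,,
# max |effort| (N·m): 74.771


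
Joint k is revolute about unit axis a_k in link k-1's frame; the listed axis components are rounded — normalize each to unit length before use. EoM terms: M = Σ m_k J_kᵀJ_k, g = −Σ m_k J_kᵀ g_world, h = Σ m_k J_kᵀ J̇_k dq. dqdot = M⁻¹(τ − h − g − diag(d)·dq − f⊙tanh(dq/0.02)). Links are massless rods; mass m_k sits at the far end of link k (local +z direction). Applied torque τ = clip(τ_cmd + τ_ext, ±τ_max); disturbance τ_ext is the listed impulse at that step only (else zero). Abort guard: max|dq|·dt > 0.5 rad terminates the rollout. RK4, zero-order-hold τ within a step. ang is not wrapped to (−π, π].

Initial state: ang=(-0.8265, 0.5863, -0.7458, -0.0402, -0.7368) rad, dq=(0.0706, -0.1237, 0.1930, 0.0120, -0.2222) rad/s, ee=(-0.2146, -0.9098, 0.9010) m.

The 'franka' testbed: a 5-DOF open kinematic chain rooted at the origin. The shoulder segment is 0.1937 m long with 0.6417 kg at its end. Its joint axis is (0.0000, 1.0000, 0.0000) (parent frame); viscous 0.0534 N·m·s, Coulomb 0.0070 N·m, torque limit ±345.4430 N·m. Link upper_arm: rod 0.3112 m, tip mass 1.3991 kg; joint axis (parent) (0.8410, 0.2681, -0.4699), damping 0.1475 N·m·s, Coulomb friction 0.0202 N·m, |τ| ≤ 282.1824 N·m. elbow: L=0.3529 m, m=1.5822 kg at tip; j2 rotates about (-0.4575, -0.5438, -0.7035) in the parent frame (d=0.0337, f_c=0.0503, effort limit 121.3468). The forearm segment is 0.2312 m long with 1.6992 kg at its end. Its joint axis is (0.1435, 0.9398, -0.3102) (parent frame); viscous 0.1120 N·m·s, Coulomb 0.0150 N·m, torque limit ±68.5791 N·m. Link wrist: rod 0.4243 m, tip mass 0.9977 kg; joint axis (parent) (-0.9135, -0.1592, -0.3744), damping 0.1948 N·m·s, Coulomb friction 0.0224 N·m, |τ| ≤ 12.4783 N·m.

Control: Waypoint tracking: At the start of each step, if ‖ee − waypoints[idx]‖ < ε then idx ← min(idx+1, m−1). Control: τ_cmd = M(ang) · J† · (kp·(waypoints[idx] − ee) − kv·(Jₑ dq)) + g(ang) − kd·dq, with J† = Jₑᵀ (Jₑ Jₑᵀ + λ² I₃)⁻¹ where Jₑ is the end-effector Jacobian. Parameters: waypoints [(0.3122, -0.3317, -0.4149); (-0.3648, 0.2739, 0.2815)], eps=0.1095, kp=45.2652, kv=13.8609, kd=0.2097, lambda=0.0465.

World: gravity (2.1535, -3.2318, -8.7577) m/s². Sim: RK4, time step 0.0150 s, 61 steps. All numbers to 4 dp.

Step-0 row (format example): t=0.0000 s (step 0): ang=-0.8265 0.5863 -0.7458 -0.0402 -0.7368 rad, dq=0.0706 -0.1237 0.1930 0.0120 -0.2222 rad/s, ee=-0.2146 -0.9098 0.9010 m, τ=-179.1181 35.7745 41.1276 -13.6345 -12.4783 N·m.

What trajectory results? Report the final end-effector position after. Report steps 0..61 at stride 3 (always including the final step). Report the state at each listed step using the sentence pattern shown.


t=0.0450 s (step 3): ang=-0.9350 0.6046 -0.7967 0.0418 -0.8209 rad, dq=-4.3321 0.9241 -1.9448 2.8759 -3.9669 rad/s, ee=-0.2041 -0.8848 0.8626 m, τ=-61.1795 27.2121 12.6591 -3.4039 -10.1894 N·m.
t=0.0900 s (step 6): ang=-1.1580 0.6701 -0.8584 0.2034 -1.0645 rad, dq=-5.2017 1.9094 -0.5585 4.2676 -6.1860 rad/s, ee=-0.1809 -0.8177 0.7521 m, τ=32.0920 19.3498 -13.4200 4.5751 -2.7085 N·m.
t=0.1350 s (step 9): ang=-1.3807 0.7651 -0.8516 0.4037 -1.3363 rad, dq=-4.6113 2.2276 0.7053 4.3726 -5.7627 rad/s, ee=-0.1612 -0.7372 0.6047 m, τ=60.6124 9.2719 -24.4598 6.1050 1.7491 N·m.
t=0.1800 s (step 12): ang=-1.5694 0.8666 -0.8043 0.5860 -1.5762 rad, dq=-3.7789 2.2768 1.3470 3.7171 -4.8885 rad/s, ee=-0.1391 -0.6675 0.4515 m, τ=56.8868 4.5459 -26.1112 4.2545 3.7716 N·m.
t=0.2250 s (step 15): ang=-1.7234 0.9705 -0.7343 0.7379 -1.7753 rad, dq=-3.0930 2.3496 1.7521 3.0472 -3.9708 rad/s, ee=-0.1096 -0.6133 0.3099 m, τ=44.1218 2.2156 -24.0633 2.0100 3.9974 N·m.
t=0.2700 s (step 18): ang=-1.8521 1.0787 -0.6477 0.8605 -1.9350 rad, dq=-2.6598 2.4575 2.1068 2.4059 -3.1477 rad/s, ee=-0.0730 -0.5720 0.1867 m, τ=31.5822 -0.2459 -20.9835 0.4057 3.2280 N·m.
t=0.3150 s (step 21): ang=-1.9671 1.1911 -0.5442 0.9543 -2.0614 rad, dq=-2.4790 2.5269 2.5068 1.7661 -2.4995 rad/s, ee=-0.0319 -0.5397 0.0830 m, τ=22.6563 -3.0469 -18.1355 -0.4033 2.0648 N·m.
t=0.3600 s (step 24): ang=-2.0787 1.3046 -0.4211 1.0200 -2.1632 rad, dq=-2.5058 2.4990 2.9790 1.1667 -2.0562 rad/s, ee=0.0113 -0.5131 -0.0025 m, τ=17.3682 -5.0445 -15.8560 -0.5963 0.8616 N·m.
t=0.4050 s (step 27): ang=-2.1953 1.4143 -0.2751 1.0611 -2.2495 rad, dq=-2.6956 2.3579 3.5157 0.6864 -1.8012 rad/s, ee=0.0544 -0.4902 -0.0720 m, τ=14.2146 -5.3673 -13.9431 -0.4305 -0.2130 N·m.
t=0.4500 s (step 30): ang=-2.3237 1.5151 -0.1037 1.0847 -2.3277 rad, dq=-3.0294 2.1050 4.1069 0.4009 -1.6818 rad/s, ee=0.0956 -0.4699 -0.1279 m, τ=12.0004 -4.0388 -12.1408 -0.1136 -1.0997 N·m.
t=0.4950 s (step 33): ang=-2.4701 1.6017 0.0950 1.1009 -2.4019 rad, dq=-3.4979 1.7122 4.7113 0.3634 -1.6068 rad/s, ee=0.1336 -0.4517 -0.1724 m, τ=10.3539 -1.8198 -10.2108 0.2006 -1.7888 N·m.
t=0.5400 s (step 36): ang=-2.6395 1.6657 0.3179 1.1212 -2.4711 rad, dq=-4.0291 1.0667 5.1049 0.5813 -1.4289 rad/s, ee=0.1682 -0.4354 -0.2070 m, τ=9.5822 -0.0322 -7.8001 0.3670 -2.2752 N·m.
t=0.5850 s (step 39): ang=-2.8282 1.6923 0.5437 1.1542 -2.5271 rad, dq=-4.2674 0.0398 4.7322 0.8748 -1.0151 rad/s, ee=0.1988 -0.4207 -0.2327 m, τ=9.8047 0.9600 -5.0061 0.3727 -2.5261 N·m.
t=0.6300 s (step 42): ang=-3.0109 1.6690 0.7318 1.1938 -2.5619 rad, dq=-3.7322 -1.0550 3.5146 0.8186 -0.5396 rad/s, ee=0.2249 -0.4078 -0.2515 m, τ=9.1423 4.0681 -3.5519 0.7237 -2.5082 N·m.
t=0.6750 s (step 45): ang=-3.1576 1.6041 0.8612 1.2222 -2.5791 rad, dq=-2.7755 -1.7717 2.2625 0.4275 -0.2586 rad/s, ee=0.2453 -0.3978 -0.2675 m, τ=6.2311 9.8645 -4.0989 1.7218 -2.2984 N·m.
t=0.7200 s (step 48): ang=-3.2630 1.5156 0.9415 1.2320 -2.5879 rad, dq=-1.9509 -2.1182 1.3486 0.0224 -0.1521 rad/s, ee=0.2603 -0.3910 -0.2834 m, τ=2.1547 15.0096 -5.1390 2.9326 -2.0305 N·m.
t=0.7650 s (step 51): ang=-3.3375 1.4169 0.9872 1.2263 -2.5941 rad, dq=-1.4021 -2.2451 0.7138 -0.2570 -0.1335 rad/s, ee=0.2709 -0.3865 -0.2999 m, τ=-1.9030 17.9751 -5.7687 3.9762 -1.7802 N·m.
t=0.8100 s (step 54): ang=-3.3926 1.3156 1.0088 1.2106 -2.6006 rad, dq=-1.0789 -2.2458 0.2668 -0.4253 -0.1566 rad/s, ee=0.2785 -0.3834 -0.3168 m, τ=-5.3461 19.1071 -5.9140 4.7681 -1.5651 N·m.
t=0.8550 s (step 57): ang=-3.4399 1.2235 1.0083 1.1971 -2.6190 rad, dq=-1.3243 -1.1659 -0.6973 0.5356 -1.6066 rad/s, ee=0.2817 -0.3780 -0.3301 m, τ=-69.1079 141.7973 -59.6081 31.0386 -12.4783 N·m.
t=0.9000 s (step 60): ang=-3.5263 1.2312 0.9457 1.2715 -2.7805 rad, dq=-2.6266 1.4382 -2.0735 2.6383 -5.3199 rad/s, ee=0.2513 -0.3422 -0.3111 m, τ=-81.4612 145.7256 -57.6076 27.1675 -3.5059 N·m.
t=0.9150 s (step 61): ang=-3.5706 1.2602 0.9117 1.3156 -2.8676 rad, dq=-3.3073 2.3887 -2.5055 3.2402 -6.3064 rad/s, ee=0.2352 -0.3277 -0.3033 m.
final ee position (m): 0.2352 -0.3277 -0.3033


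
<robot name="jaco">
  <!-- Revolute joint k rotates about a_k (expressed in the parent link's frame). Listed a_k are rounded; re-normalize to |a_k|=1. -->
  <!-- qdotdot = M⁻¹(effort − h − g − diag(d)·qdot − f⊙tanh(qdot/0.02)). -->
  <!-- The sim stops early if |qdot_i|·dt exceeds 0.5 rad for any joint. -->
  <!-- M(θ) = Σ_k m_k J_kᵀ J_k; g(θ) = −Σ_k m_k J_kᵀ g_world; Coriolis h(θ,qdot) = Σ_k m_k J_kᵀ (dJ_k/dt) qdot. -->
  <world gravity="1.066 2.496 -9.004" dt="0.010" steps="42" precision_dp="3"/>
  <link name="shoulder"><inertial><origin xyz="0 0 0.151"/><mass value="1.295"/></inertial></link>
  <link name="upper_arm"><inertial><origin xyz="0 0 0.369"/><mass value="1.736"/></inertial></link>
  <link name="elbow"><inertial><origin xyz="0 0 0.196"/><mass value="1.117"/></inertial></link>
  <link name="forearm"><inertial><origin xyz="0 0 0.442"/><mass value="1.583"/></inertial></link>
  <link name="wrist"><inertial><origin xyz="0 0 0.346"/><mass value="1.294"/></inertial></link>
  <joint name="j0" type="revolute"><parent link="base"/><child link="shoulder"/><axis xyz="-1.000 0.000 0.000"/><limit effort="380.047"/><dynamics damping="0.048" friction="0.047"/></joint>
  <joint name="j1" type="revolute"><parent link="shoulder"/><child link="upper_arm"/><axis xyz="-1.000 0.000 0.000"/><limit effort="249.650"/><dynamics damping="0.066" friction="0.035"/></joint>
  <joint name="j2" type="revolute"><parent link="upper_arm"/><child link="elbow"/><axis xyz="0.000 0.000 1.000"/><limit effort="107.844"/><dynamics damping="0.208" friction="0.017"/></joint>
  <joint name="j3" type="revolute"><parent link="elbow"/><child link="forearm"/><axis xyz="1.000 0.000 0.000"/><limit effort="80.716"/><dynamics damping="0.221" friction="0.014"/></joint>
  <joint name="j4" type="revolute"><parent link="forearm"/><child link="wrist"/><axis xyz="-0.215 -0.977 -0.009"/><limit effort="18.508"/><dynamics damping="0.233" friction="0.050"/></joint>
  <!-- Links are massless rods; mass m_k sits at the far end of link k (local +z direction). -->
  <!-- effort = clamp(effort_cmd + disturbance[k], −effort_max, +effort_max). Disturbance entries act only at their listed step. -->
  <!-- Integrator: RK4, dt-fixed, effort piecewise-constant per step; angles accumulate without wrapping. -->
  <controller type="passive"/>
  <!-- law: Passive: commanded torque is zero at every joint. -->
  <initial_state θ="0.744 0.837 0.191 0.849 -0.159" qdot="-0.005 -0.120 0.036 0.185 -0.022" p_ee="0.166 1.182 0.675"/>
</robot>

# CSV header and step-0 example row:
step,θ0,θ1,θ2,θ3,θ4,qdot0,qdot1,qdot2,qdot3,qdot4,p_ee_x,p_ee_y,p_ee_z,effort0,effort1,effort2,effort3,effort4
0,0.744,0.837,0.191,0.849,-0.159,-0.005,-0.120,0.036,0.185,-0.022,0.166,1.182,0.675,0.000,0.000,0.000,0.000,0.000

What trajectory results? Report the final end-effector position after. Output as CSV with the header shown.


step,θ0,θ1,θ2,θ3,θ4,qdot0,qdot1,qdot2,qdot3,qdot4,p_ee_x,p_ee_y,p_ee_z,effort0,effort1,effort2,effort3,effort4
1,0.746,0.835,0.191,0.852,-0.159,0.351,-0.364,0.047,0.324,0.007,0.166,1.180,0.677,0.000,0.000,0.000,0.000,0.000
2,0.751,0.830,0.192,0.855,-0.159,0.703,-0.606,0.053,0.459,0.024,0.167,1.179,0.678,0.000,0.000,0.000,0.000,0.000
3,0.760,0.822,0.192,0.861,-0.159,1.058,-0.852,0.058,0.589,0.037,0.168,1.178,0.678,0.000,0.000,0.000,0.000,0.000
4,0.772,0.813,0.193,0.867,-0.158,1.417,-1.108,0.063,0.712,0.047,0.168,1.177,0.677,0.000,0.000,0.000,0.000,0.000
5,0.788,0.800,0.194,0.875,-0.158,1.785,-1.379,0.069,0.826,0.056,0.169,1.176,0.675,0.000,0.000,0.000,0.000,0.000
6,0.808,0.785,0.194,0.884,-0.157,2.164,-1.669,0.077,0.930,0.064,0.170,1.175,0.672,0.000,0.000,0.000,0.000,0.000
7,0.832,0.767,0.195,0.893,-0.156,2.559,-1.983,0.086,1.020,0.071,0.172,1.175,0.669,0.000,0.000,0.000,0.000,0.000
8,0.859,0.745,0.196,0.904,-0.156,2.972,-2.328,0.097,1.095,0.076,0.173,1.175,0.664,0.000,0.000,0.000,0.000,0.000
9,0.891,0.720,0.197,0.915,-0.155,3.408,-2.709,0.109,1.151,0.080,0.174,1.175,0.659,0.000,0.000,0.000,0.000,0.000
10,0.927,0.691,0.198,0.927,-0.154,3.870,-3.133,0.125,1.186,0.083,0.176,1.175,0.652,0.000,0.000,0.000,0.000,0.000
11,0.969,0.657,0.200,0.939,-0.153,4.364,-3.608,0.143,1.194,0.084,0.177,1.176,0.645,0.000,0.000,0.000,0.000,0.000
12,1.015,0.619,0.201,0.951,-0.152,4.895,-4.140,0.163,1.172,0.085,0.179,1.177,0.637,0.000,0.000,0.000,0.000,0.000
13,1.067,0.574,0.203,0.962,-0.152,5.469,-4.740,0.187,1.114,0.083,0.181,1.178,0.627,0.000,0.000,0.000,0.000,0.000
14,1.124,0.524,0.205,0.973,-0.151,6.089,-5.415,0.215,1.014,0.080,0.183,1.179,0.617,0.000,0.000,0.000,0.000,0.000
15,1.189,0.466,0.207,0.982,-0.150,6.761,-6.172,0.247,0.863,0.075,0.185,1.180,0.605,0.000,0.000,0.000,0.000,0.000
16,1.260,0.400,0.210,0.990,-0.149,7.484,-7.013,0.284,0.656,0.068,0.187,1.182,0.593,0.000,0.000,0.000,0.000,0.000
17,1.338,0.325,0.213,0.995,-0.149,8.246,-7.921,0.326,0.385,0.058,0.189,1.184,0.579,0.000,0.000,0.000,0.000,0.000
18,1.425,0.241,0.217,0.998,-0.148,9.012,-8.851,0.373,0.055,0.048,0.191,1.187,0.564,0.000,0.000,0.000,0.000,0.000
19,1.518,0.148,0.220,0.996,-0.148,9.707,-9.699,0.422,-0.315,0.037,0.194,1.189,0.548,0.000,0.000,0.000,0.000,0.000
20,1.618,0.048,0.225,0.991,-0.147,10.216,-10.307,0.470,-0.676,0.031,0.196,1.192,0.530,0.000,0.000,0.000,0.000,0.000
21,1.722,-0.056,0.230,0.983,-0.147,10.422,-10.505,0.507,-0.959,0.031,0.198,1.195,0.511,0.000,0.000,0.000,0.000,0.000
22,1.825,-0.160,0.235,0.973,-0.147,10.285,-10.228,0.527,-1.106,0.041,0.200,1.198,0.490,0.000,0.000,0.000,0.000,0.000
23,1.926,-0.260,0.240,0.961,-0.146,9.873,-9.565,0.529,-1.108,0.060,0.202,1.201,0.467,0.000,0.000,0.000,0.000,0.000
24,2.022,-0.351,0.246,0.951,-0.145,9.307,-8.676,0.514,-0.997,0.087,0.204,1.204,0.443,0.000,0.000,0.000,0.000,0.000
25,2.112,-0.433,0.251,0.942,-0.144,8.681,-7.698,0.488,-0.817,0.119,0.206,1.207,0.416,0.000,0.000,0.000,0.000,0.000
26,2.196,-0.505,0.255,0.935,-0.143,8.048,-6.707,0.454,-0.604,0.152,0.208,1.210,0.389,0.000,0.000,0.000,0.000,0.000
27,2.273,-0.567,0.260,0.930,-0.141,7.426,-5.737,0.417,-0.381,0.185,0.209,1.213,0.360,0.000,0.000,0.000,0.000,0.000
28,2.345,-0.620,0.264,0.927,-0.139,6.817,-4.795,0.378,-0.161,0.219,0.210,1.216,0.329,0.000,0.000,0.000,0.000,0.000
29,2.410,-0.663,0.267,0.926,-0.137,6.217,-3.879,0.339,0.046,0.251,0.212,1.218,0.297,0.000,0.000,0.000,0.000,0.000
30,2.469,-0.697,0.270,0.928,-0.134,5.618,-2.984,0.302,0.235,0.282,0.213,1.221,0.264,0.000,0.000,0.000,0.000,0.000
31,2.522,-0.723,0.273,0.931,-0.131,5.013,-2.101,0.268,0.405,0.311,0.214,1.223,0.229,0.000,0.000,0.000,0.000,0.000
32,2.569,-0.739,0.276,0.936,-0.128,4.396,-1.223,0.236,0.552,0.340,0.215,1.225,0.193,0.000,0.000,0.000,0.000,0.000
33,2.610,-0.747,0.278,0.942,-0.125,3.761,-0.344,0.208,0.676,0.368,0.216,1.227,0.155,0.000,0.000,0.000,0.000,0.000
34,2.644,-0.746,0.280,0.949,-0.121,3.116,0.526,0.185,0.771,0.395,0.217,1.229,0.116,0.000,0.000,0.000,0.000,0.000
35,2.672,-0.737,0.282,0.957,-0.117,2.450,1.402,0.166,0.840,0.421,0.218,1.230,0.076,0.000,0.000,0.000,0.000,0.000
36,2.693,-0.718,0.283,0.966,-0.112,1.760,2.290,0.150,0.883,0.447,0.218,1.231,0.034,0.000,0.000,0.000,0.000,0.000
37,2.707,-0.691,0.285,0.975,-0.108,1.045,3.190,0.136,0.898,0.472,0.219,1.232,-0.010,0.000,0.000,0.000,0.000,0.000
38,2.714,-0.654,0.286,0.984,-0.103,0.308,4.100,0.126,0.882,0.497,0.219,1.232,-0.055,0.000,0.000,0.000,0.000,0.000
39,2.713,-0.609,0.287,0.992,-0.098,-0.431,4.997,0.119,0.826,0.522,0.219,1.232,-0.102,0.000,0.000,0.000,0.000,0.000
40,2.705,-0.554,0.288,1.000,-0.092,-1.173,5.880,0.115,0.725,0.548,0.219,1.232,-0.150,0.000,0.000,0.000,0.000,0.000
41,2.690,-0.491,0.290,1.007,-0.087,-1.898,6.722,0.116,0.567,0.573,0.219,1.230,-0.200,0.000,0.000,0.000,0.000,0.000
42,2.668,-0.420,0.291,1.011,-0.081,-2.571,7.475,0.124,0.333,0.599,0.218,1.228,-0.252,,,,,
# final p_ee position (m): 0.218 1.228 -0.252


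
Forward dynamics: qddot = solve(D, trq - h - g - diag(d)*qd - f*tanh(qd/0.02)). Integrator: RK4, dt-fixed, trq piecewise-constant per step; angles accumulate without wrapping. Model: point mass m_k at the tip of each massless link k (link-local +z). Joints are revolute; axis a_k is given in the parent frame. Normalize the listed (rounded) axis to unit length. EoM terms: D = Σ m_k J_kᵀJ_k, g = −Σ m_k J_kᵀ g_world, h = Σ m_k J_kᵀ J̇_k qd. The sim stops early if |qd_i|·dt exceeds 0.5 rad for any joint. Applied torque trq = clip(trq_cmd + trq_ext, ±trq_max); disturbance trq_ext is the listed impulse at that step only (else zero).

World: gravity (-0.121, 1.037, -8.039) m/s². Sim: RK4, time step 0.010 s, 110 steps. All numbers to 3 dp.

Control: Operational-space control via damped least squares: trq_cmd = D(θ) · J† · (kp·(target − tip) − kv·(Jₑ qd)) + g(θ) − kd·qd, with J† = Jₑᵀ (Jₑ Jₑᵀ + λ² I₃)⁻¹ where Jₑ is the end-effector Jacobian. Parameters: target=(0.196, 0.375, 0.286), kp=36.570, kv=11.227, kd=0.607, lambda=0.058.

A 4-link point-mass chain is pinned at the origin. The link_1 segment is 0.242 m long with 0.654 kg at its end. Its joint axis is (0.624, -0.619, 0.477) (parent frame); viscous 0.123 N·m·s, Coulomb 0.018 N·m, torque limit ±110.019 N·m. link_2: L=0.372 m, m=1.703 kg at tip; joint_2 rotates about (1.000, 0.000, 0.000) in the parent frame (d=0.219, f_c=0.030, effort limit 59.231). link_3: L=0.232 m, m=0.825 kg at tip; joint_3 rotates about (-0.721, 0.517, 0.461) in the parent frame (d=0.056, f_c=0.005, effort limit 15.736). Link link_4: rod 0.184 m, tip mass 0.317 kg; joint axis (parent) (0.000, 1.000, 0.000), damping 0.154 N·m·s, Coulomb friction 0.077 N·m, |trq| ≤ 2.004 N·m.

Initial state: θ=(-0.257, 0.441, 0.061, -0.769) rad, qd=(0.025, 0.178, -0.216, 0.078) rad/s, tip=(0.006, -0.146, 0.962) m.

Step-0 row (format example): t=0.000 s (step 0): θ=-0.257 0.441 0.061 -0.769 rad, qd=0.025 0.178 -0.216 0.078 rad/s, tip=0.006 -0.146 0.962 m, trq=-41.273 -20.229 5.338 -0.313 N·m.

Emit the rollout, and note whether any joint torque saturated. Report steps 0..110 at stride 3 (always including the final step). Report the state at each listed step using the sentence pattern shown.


t=0.030 s (step 3): θ=-0.292 0.463 0.032 -0.803 rad, qd=-2.207 1.196 -1.724 -1.363 rad/s, tip=0.010 -0.144 0.955 m, trq=-26.382 -14.512 4.185 0.401 N·m.
t=0.060 s (step 6): θ=-0.380 0.509 -0.030 -0.842 rad, qd=-3.566 1.781 -2.270 -1.246 rad/s, tip=0.029 -0.129 0.944 m, trq=-13.102 -8.291 2.459 0.133 N·m.
t=0.090 s (step 9): θ=-0.499 0.567 -0.099 -0.877 rad, qd=-4.304 2.070 -2.250 -1.073 rad/s, tip=0.058 -0.105 0.930 m, trq=-2.828 -2.606 0.874 -0.032 N·m.
t=0.120 s (step 12): θ=-0.634 0.631 -0.163 -0.907 rad, qd=-4.596 2.142 -2.054 -0.931 rad/s, tip=0.092 -0.074 0.914 m, trq=4.211 1.894 -0.257 -0.075 N·m.
t=0.150 s (step 15): θ=-0.772 0.694 -0.222 -0.933 rad, qd=-4.588 2.084 -1.859 -0.833 rad/s, tip=0.127 -0.041 0.895 m, trq=8.595 5.091 -0.914 -0.037 N·m.
t=0.180 s (step 18): θ=-0.907 0.755 -0.276 -0.957 rad, qd=-4.397 1.974 -1.723 -0.770 rad/s, tip=0.161 -0.007 0.874 m, trq=11.066 7.128 -1.199 0.039 N·m.
t=0.210 s (step 21): θ=-1.035 0.813 -0.326 -0.980 rad, qd=-4.112 1.860 -1.640 -0.727 rad/s, tip=0.191 0.025 0.850 m, trq=12.257 8.241 -1.230 0.125 N·m.
t=0.240 s (step 24): θ=-1.153 0.867 -0.374 -1.001 rad, qd=-3.788 1.768 -1.590 -0.693 rad/s, tip=0.217 0.055 0.826 m, trq=12.629 8.670 -1.109 0.205 N·m.
t=0.270 s (step 27): θ=-1.262 0.919 -0.421 -1.021 rad, qd=-3.459 1.701 -1.557 -0.662 rad/s, tip=0.238 0.083 0.801 m, trq=12.491 8.621 -0.903 0.273 N·m.
t=0.300 s (step 30): θ=-1.361 0.969 -0.468 -1.041 rad, qd=-3.140 1.653 -1.531 -0.630 rad/s, tip=0.254 0.107 0.776 m, trq=12.047 8.255 -0.655 0.327 N·m.
t=0.330 s (step 33): θ=-1.451 1.018 -0.513 -1.059 rad, qd=-2.836 1.616 -1.507 -0.598 rad/s, tip=0.267 0.129 0.751 m, trq=11.430 7.688 -0.390 0.367 N·m.
t=0.360 s (step 36): θ=-1.531 1.066 -0.558 -1.076 rad, qd=-2.549 1.580 -1.486 -0.564 rad/s, tip=0.275 0.148 0.727 m, trq=10.729 7.006 -0.123 0.394 N·m.
t=0.390 s (step 39): θ=-1.604 1.113 -0.602 -1.093 rad, qd=-2.281 1.541 -1.468 -0.529 rad/s, tip=0.280 0.166 0.704 m, trq=10.003 6.267 0.136 0.411 N·m.
t=0.420 s (step 42): θ=-1.669 1.159 -0.646 -1.108 rad, qd=-2.032 1.497 -1.452 -0.492 rad/s, tip=0.281 0.181 0.682 m, trq=9.293 5.517 0.377 0.418 N·m.
t=0.450 s (step 45): θ=-1.726 1.203 -0.689 -1.122 rad, qd=-1.805 1.449 -1.437 -0.453 rad/s, tip=0.281 0.196 0.661 m, trq=8.627 4.788 0.597 0.417 N·m.
t=0.480 s (step 48): θ=-1.777 1.246 -0.732 -1.135 rad, qd=-1.603 1.400 -1.421 -0.413 rad/s, tip=0.278 0.209 0.641 m, trq=8.020 4.102 0.791 0.410 N·m.
t=0.510 s (step 51): θ=-1.822 1.287 -0.774 -1.147 rad, qd=-1.427 1.353 -1.401 -0.371 rad/s, tip=0.275 0.221 0.622 m, trq=7.480 3.473 0.958 0.398 N·m.
t=0.540 s (step 54): θ=-1.863 1.327 -0.816 -1.158 rad, qd=-1.279 1.311 -1.374 -0.328 rad/s, tip=0.270 0.232 0.605 m, trq=7.008 2.902 1.100 0.382 N·m.
t=0.570 s (step 57): θ=-1.900 1.366 -0.857 -1.167 rad, qd=-1.157 1.273 -1.339 -0.286 rad/s, tip=0.264 0.242 0.588 m, trq=6.601 2.388 1.219 0.364 N·m.
t=0.600 s (step 60): θ=-1.933 1.403 -0.896 -1.175 rad, qd=-1.058 1.240 -1.296 -0.246 rad/s, tip=0.259 0.251 0.571 m, trq=6.254 1.924 1.321 0.346 N·m.
t=0.630 s (step 63): θ=-1.963 1.440 -0.934 -1.182 rad, qd=-0.978 1.210 -1.247 -0.207 rad/s, tip=0.253 0.260 0.556 m, trq=5.961 1.504 1.408 0.327 N·m.
t=0.660 s (step 66): θ=-1.992 1.476 -0.971 -1.187 rad, qd=-0.915 1.181 -1.191 -0.172 rad/s, tip=0.247 0.268 0.541 m, trq=5.715 1.120 1.483 0.309 N·m.
t=0.690 s (step 69): θ=-2.018 1.511 -1.006 -1.192 rad, qd=-0.862 1.151 -1.132 -0.139 rad/s, tip=0.241 0.276 0.526 m, trq=5.511 0.769 1.549 0.292 N·m.
t=0.720 s (step 72): θ=-2.043 1.545 -1.039 -1.196 rad, qd=-0.819 1.120 -1.071 -0.109 rad/s, tip=0.235 0.283 0.512 m, trq=5.344 0.448 1.608 0.274 N·m.
t=0.750 s (step 75): θ=-2.067 1.578 -1.070 -1.199 rad, qd=-0.782 1.085 -1.008 -0.082 rad/s, tip=0.230 0.289 0.499 m, trq=5.209 0.154 1.659 0.258 N·m.
t=0.780 s (step 78): θ=-2.090 1.610 -1.099 -1.201 rad, qd=-0.749 1.047 -0.945 -0.058 rad/s, tip=0.225 0.295 0.486 m, trq=5.101 -0.111 1.703 0.242 N·m.
t=0.810 s (step 81): θ=-2.112 1.641 -1.127 -1.202 rad, qd=-0.718 1.006 -0.883 -0.039 rad/s, tip=0.221 0.301 0.473 m, trq=5.017 -0.350 1.741 0.228 N·m.
t=0.840 s (step 84): θ=-2.133 1.670 -1.152 -1.203 rad, qd=-0.689 0.962 -0.821 -0.027 rad/s, tip=0.217 0.307 0.461 m, trq=4.953 -0.563 1.773 0.218 N·m.
t=0.870 s (step 87): θ=-2.154 1.698 -1.176 -1.204 rad, qd=-0.660 0.915 -0.762 -0.020 rad/s, tip=0.213 0.312 0.450 m, trq=4.905 -0.750 1.800 0.211 N·m.
t=0.900 s (step 90): θ=-2.173 1.725 -1.198 -1.204 rad, qd=-0.633 0.866 -0.705 -0.015 rad/s, tip=0.210 0.316 0.439 m, trq=4.871 -0.914 1.821 0.204 N·m.
t=0.930 s (step 93): θ=-2.192 1.750 -1.218 -1.205 rad, qd=-0.605 0.816 -0.650 -0.010 rad/s, tip=0.207 0.321 0.428 m, trq=4.847 -1.056 1.839 0.198 N·m.
t=0.960 s (step 96): θ=-2.209 1.774 -1.237 -1.205 rad, qd=-0.578 0.766 -0.599 -0.008 rad/s, tip=0.205 0.325 0.418 m, trq=4.831 -1.178 1.851 0.192 N·m.
t=0.990 s (step 99): θ=-2.226 1.796 -1.254 -1.206 rad, qd=-0.551 0.715 -0.550 -0.004 rad/s, tip=0.203 0.328 0.409 m, trq=4.821 -1.281 1.861 0.185 N·m.
t=1.020 s (step 102): θ=-2.242 1.817 -1.270 -1.206 rad, qd=-0.524 0.666 -0.502 -0.016 rad/s, tip=0.201 0.332 0.400 m, trq=4.817 -1.366 1.866 0.189 N·m.
t=1.050 s (step 105): θ=-2.258 1.836 -1.285 -1.206 rad, qd=-0.497 0.618 -0.460 -0.015 rad/s, tip=0.200 0.335 0.391 m, trq=4.815 -1.439 1.871 0.184 N·m.
t=1.080 s (step 108): θ=-2.272 1.854 -1.298 -1.206 rad, qd=-0.471 0.571 -0.421 -0.011 rad/s, tip=0.199 0.338 0.383 m, trq=4.815 -1.500 1.873 0.176 N·m.
t=1.100 s (step 110): θ=-2.281 1.865 -1.306 -1.206 rad, qd=-0.453 0.540 -0.396 -0.008 rad/s, tip=0.198 0.339 0.378 m.
any joint saturated: no


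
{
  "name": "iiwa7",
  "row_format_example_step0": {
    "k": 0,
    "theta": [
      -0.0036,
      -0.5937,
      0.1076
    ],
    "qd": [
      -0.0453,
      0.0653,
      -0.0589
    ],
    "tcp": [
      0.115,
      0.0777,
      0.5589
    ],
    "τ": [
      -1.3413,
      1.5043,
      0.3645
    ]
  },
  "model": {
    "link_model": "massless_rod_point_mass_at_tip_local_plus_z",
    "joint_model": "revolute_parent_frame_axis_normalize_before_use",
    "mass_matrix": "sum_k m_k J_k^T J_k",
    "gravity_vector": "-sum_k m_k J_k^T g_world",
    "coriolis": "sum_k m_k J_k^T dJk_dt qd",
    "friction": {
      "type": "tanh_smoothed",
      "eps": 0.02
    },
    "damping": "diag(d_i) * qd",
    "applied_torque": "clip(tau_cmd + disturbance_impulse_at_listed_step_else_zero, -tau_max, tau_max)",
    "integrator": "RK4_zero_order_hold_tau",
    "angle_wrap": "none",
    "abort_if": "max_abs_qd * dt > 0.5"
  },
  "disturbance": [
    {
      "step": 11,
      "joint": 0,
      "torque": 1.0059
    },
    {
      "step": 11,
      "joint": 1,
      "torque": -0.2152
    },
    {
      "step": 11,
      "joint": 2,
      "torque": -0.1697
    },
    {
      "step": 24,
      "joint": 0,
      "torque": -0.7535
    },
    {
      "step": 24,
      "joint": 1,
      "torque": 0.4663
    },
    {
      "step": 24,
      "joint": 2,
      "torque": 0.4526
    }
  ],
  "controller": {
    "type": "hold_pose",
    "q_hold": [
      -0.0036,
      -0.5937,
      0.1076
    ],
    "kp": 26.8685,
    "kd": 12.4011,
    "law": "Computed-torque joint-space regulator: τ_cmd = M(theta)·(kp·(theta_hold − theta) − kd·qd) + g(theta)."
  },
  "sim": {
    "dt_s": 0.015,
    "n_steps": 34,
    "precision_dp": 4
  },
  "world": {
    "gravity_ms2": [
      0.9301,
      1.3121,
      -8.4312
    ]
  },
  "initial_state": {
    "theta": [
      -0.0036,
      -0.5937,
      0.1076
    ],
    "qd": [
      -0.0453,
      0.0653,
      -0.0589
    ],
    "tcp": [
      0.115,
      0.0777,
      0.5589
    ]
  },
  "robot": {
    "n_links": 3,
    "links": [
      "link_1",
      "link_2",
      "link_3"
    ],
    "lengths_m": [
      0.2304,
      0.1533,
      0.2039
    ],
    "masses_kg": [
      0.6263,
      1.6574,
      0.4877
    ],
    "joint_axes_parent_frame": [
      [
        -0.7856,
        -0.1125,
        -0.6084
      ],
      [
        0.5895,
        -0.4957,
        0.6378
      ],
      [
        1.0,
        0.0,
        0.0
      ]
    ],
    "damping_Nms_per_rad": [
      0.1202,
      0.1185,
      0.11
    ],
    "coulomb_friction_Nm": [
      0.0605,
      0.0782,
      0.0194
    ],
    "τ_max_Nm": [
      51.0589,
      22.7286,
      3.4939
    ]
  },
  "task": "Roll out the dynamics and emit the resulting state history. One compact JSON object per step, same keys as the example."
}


{"k":1,"theta":[-0.0042,-0.5931,0.1073],"qd":[-0.0304,0.0183,0.0079],"tcp":[0.1149,0.0775,0.5589],"\u03c4":[-1.3689,1.5262,0.365]}
{"k":2,"theta":[-0.0045,-0.593,0.1075],"qd":[-0.0214,0.0067,0.0114],"tcp":[0.1148,0.0773,0.559],"\u03c4":[-1.3913,1.537,0.3699]}
{"k":3,"theta":[-0.0048,-0.5929,0.1077],"qd":[-0.0143,0.0035,0.0077],"tcp":[0.1148,0.0772,0.559],"\u03c4":[-1.4089,1.5432,0.3739]}
{"k":4,"theta":[-0.005,-0.5929,0.1078],"qd":[-0.009,0.0021,0.005],"tcp":[0.1148,0.0771,0.559],"\u03c4":[-1.4218,1.5472,0.3767]}
{"k":5,"theta":[-0.0051,-0.5928,0.1078],"qd":[-0.0054,0.0012,0.0031],"tcp":[0.1148,0.077,0.559],"\u03c4":[-1.4308,1.55,0.3787]}
{"k":6,"theta":[-0.0052,-0.5928,0.1079],"qd":[-0.003,0.0006,0.0018],"tcp":[0.1148,0.077,0.559],"\u03c4":[-1.437,1.5518,0.3801]}
{"k":7,"theta":[-0.0052,-0.5928,0.1079],"qd":[-0.0014,0.0003,0.0009],"tcp":[0.1148,0.077,0.559],"\u03c4":[-1.4412,1.5531,0.381]}
{"k":8,"theta":[-0.0052,-0.5928,0.1079],"qd":[-0.0003,0.0,0.0002],"tcp":[0.1148,0.077,0.559],"\u03c4":[-1.4441,1.554,0.3816]}
{"k":9,"theta":[-0.0052,-0.5928,0.1079],"qd":[0.0004,-0.0002,-0.0002],"tcp":[0.1148,0.077,0.559],"\u03c4":[-1.4461,1.5546,0.3821]}
{"k":10,"theta":[-0.0052,-0.5928,0.1079],"qd":[0.0008,-0.0003,-0.0005],"tcp":[0.1148,0.077,0.559],"\u03c4":[-1.4475,1.555,0.3824]}
{"k":11,"theta":[-0.0052,-0.5928,0.1079],"qd":[0.0011,-0.0003,-0.0006],"tcp":[0.1148,0.077,0.559],"\u03c4":[-0.4426,1.3401,0.2129]}
{"k":12,"theta":[-0.0046,-0.5929,0.1079],"qd":[0.0719,-0.0014,-0.0062],"tcp":[0.1148,0.0772,0.559],"\u03c4":[-1.633,1.596,0.4148]}
{"k":13,"theta":[-0.0037,-0.5929,0.1078],"qd":[0.0533,-0.0024,-0.0082],"tcp":[0.1148,0.0776,0.559],"\u03c4":[-1.5984,1.5891,0.4093]}
{"k":14,"theta":[-0.003,-0.5929,0.1076],"qd":[0.0383,-0.0027,-0.0086],"tcp":[0.1148,0.0779,0.5589],"\u03c4":[-1.569,1.5828,0.4044]}
{"k":15,"theta":[-0.0025,-0.593,0.1075],"qd":[0.0264,-0.0026,-0.0082],"tcp":[0.1148,0.0781,0.5589],"\u03c4":[-1.5445,1.5773,0.4002]}
{"k":16,"theta":[-0.0022,-0.593,0.1074],"qd":[0.0172,-0.0024,-0.0072],"tcp":[0.1148,0.0782,0.5589],"\u03c4":[-1.525,1.5728,0.3967]}
{"k":17,"theta":[-0.002,-0.593,0.1073],"qd":[0.0108,-0.002,-0.0056],"tcp":[0.1148,0.0783,0.5588],"\u03c4":[-1.5104,1.5692,0.394]}
{"k":18,"theta":[-0.0018,-0.5931,0.1072],"qd":[0.0064,-0.0015,-0.004],"tcp":[0.1148,0.0784,0.5588],"\u03c4":[-1.5001,1.5664,0.3919]}
{"k":19,"theta":[-0.0018,-0.5931,0.1072],"qd":[0.0036,-0.001,-0.0026],"tcp":[0.1148,0.0784,0.5588],"\u03c4":[-1.4931,1.5645,0.3905]}
{"k":20,"theta":[-0.0017,-0.5931,0.1071],"qd":[0.0017,-0.0007,-0.0015],"tcp":[0.1148,0.0784,0.5588],"\u03c4":[-1.4884,1.5631,0.3894]}
{"k":21,"theta":[-0.0017,-0.5931,0.1071],"qd":[0.0005,-0.0004,-0.0008],"tcp":[0.1148,0.0785,0.5588],"\u03c4":[-1.4852,1.5622,0.3887]}
{"k":22,"theta":[-0.0017,-0.5931,0.1071],"qd":[-0.0003,-0.0002,-0.0003],"tcp":[0.1148,0.0785,0.5588],"\u03c4":[-1.483,1.5615,0.3883]}
{"k":23,"theta":[-0.0017,-0.5931,0.1071],"qd":[-0.0008,-0.0001,0.0001],"tcp":[0.1148,0.0785,0.5588],"\u03c4":[-1.4815,1.5611,0.3879]}
{"k":24,"theta":[-0.0017,-0.5931,0.1071],"qd":[-0.0011,-0.0,0.0003],"tcp":[0.1148,0.0785,0.5588],"\u03c4":[-2.2339,2.0271,0.8403]}
{"k":25,"theta":[-0.0018,-0.5931,0.1094],"qd":[-0.0059,0.0085,0.2951],"tcp":[0.1147,0.078,0.5589],"\u03c4":[-1.3366,1.473,0.3063]}
{"k":26,"theta":[-0.0019,-0.5929,0.1131],"qd":[-0.0106,0.0099,0.1948],"tcp":[0.1144,0.0773,0.5592],"\u03c4":[-1.3593,1.4907,0.3242]}
{"k":27,"theta":[-0.0021,-0.5928,0.1154],"qd":[-0.0122,0.0083,0.1244],"tcp":[0.1142,0.0768,0.5593],"\u03c4":[-1.3801,1.5058,0.3382]}
{"k":28,"theta":[-0.0023,-0.5927,0.1169],"qd":[-0.0121,0.0068,0.0732],"tcp":[0.1141,0.0764,0.5594],"\u03c4":[-1.3982,1.5179,0.3492]}
{"k":29,"theta":[-0.0024,-0.5926,0.1177],"qd":[-0.0113,0.0056,0.0358],"tcp":[0.114,0.0762,0.5595],"\u03c4":[-1.4135,1.5274,0.3579]}
{"k":30,"theta":[-0.0026,-0.5925,0.1181],"qd":[-0.0096,0.0036,0.0127],"tcp":[0.114,0.0761,0.5595],"\u03c4":[-1.4261,1.5348,0.3641]}
{"k":31,"theta":[-0.0027,-0.5925,0.1182],"qd":[-0.0069,0.0012,0.0042],"tcp":[0.114,0.076,0.5595],"\u03c4":[-1.4359,1.5397,0.3676]}
{"k":32,"theta":[-0.0028,-0.5924,0.1182],"qd":[-0.0045,0.0001,0.0006],"tcp":[0.114,0.0759,0.5596],"\u03c4":[-1.4429,1.5424,0.3696]}
{"k":33,"theta":[-0.0029,-0.5924,0.1182],"qd":[-0.0027,-0.0004,-0.0011],"tcp":[0.114,0.0759,0.5596],"\u03c4":[-1.4479,1.5441,0.3709]}
{"k":34,"theta":[-0.0029,-0.5925,0.1182],"qd":[-0.0015,-0.0007,-0.0022],"tcp":[0.114,0.0759,0.5596]}
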